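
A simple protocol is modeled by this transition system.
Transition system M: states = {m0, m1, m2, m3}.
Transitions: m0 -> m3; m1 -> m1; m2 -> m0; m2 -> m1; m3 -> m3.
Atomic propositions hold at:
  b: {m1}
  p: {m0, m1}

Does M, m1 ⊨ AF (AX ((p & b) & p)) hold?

Yes

Sat(p & b) = {m1}
Sat((p & b) & p) = {m1}
Sat(AX ((p & b) & p)) = {s : every successor in {m1}} = {m1}
AF (AX ((p & b) & p)): least fixpoint, start Z0 = {m1}, add states with every successor in Z. Already a fixed point.
Sat(AF (AX ((p & b) & p))) = {m1}
m1 ∈ Sat(AF (AX ((p & b) & p))) = {m1}, so the formula holds at m1.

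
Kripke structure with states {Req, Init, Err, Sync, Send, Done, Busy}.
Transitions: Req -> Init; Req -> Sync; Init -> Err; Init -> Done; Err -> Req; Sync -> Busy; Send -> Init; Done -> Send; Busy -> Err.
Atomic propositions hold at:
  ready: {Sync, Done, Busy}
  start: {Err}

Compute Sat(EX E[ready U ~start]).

{Req, Init, Err, Sync, Send, Done}

Sat(~start) = {Req, Init, Sync, Send, Done, Busy}
E[ready U ~start]: least fixpoint, start Z0 = Sat(~start) = {Req, Init, Sync, Send, Done, Busy}, add states in Sat(ready) with some successor in Z. Already a fixed point.
Sat(E[ready U ~start]) = {Req, Init, Sync, Send, Done, Busy}
Sat(EX E[ready U ~start]) = {s : some successor in {Req, Init, Sync, Send, Done, Busy}} = {Req, Init, Err, Sync, Send, Done}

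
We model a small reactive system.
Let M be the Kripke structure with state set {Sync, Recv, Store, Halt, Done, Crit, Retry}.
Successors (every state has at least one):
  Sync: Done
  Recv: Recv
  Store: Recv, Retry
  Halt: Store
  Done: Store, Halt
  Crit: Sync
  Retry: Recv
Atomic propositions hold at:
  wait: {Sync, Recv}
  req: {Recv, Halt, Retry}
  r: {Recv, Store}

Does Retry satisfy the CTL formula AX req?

Yes

Sat(AX req) = {s : every successor in {Recv, Halt, Retry}} = {Recv, Store, Retry}
Retry ∈ Sat(AX req) = {Recv, Store, Retry}, so the formula holds at Retry.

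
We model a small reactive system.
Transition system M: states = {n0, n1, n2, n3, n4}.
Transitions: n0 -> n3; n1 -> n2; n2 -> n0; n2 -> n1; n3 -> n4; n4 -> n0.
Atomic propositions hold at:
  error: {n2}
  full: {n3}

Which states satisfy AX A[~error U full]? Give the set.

{n0, n3, n4}

Sat(~error) = {n0, n1, n3, n4}
A[~error U full]: least fixpoint, start Z0 = Sat(full) = {n3}, add states in Sat(~error) with every successor in Z. Z1 = {n0, n3}; Z2 = {n0, n3, n4}; fixed.
Sat(A[~error U full]) = {n0, n3, n4}
Sat(AX A[~error U full]) = {s : every successor in {n0, n3, n4}} = {n0, n3, n4}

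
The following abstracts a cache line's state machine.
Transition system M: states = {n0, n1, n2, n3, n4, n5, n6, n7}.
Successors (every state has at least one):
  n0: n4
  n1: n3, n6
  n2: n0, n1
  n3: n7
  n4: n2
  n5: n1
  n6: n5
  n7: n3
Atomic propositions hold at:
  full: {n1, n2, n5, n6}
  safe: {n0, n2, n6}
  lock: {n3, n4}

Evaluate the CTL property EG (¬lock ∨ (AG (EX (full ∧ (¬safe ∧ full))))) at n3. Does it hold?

No

Sat(¬lock) = {n0, n1, n2, n5, n6, n7}
Sat(¬safe) = {n1, n3, n4, n5, n7}
Sat(¬safe ∧ full) = {n1, n5}
Sat(full ∧ (¬safe ∧ full)) = {n1, n5}
Sat(EX (full ∧ (¬safe ∧ full))) = {s : some successor in {n1, n5}} = {n2, n5, n6}
AG (EX (full ∧ (¬safe ∧ full))): greatest fixpoint, start Z0 = {n2, n5, n6}, keep only states in Sat with every successor in Z. Z1 = {n6}; Z2 = ∅; fixed.
Sat(AG (EX (full ∧ (¬safe ∧ full)))) = ∅
Sat(¬lock ∨ (AG (EX (full ∧ (¬safe ∧ full))))) = {n0, n1, n2, n5, n6, n7}
EG (¬lock ∨ (AG (EX (full ∧ (¬safe ∧ full))))): greatest fixpoint, start Z0 = {n0, n1, n2, n5, n6, n7}, keep only states in Sat with some successor in Z. Z1 = {n1, n2, n5, n6}; fixed.
Sat(EG (¬lock ∨ (AG (EX (full ∧ (¬safe ∧ full)))))) = {n1, n2, n5, n6}
n3 ∉ Sat(EG (¬lock ∨ (AG (EX (full ∧ (¬safe ∧ full)))))) = {n1, n2, n5, n6}, so the formula does not hold at n3.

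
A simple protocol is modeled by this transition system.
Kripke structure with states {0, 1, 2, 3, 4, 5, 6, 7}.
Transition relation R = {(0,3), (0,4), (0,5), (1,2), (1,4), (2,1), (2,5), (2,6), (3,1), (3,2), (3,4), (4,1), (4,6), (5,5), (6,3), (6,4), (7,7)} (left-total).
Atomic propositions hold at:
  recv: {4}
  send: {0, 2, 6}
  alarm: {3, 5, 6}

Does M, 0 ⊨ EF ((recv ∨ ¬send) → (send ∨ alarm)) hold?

Sat(¬send) = {1, 3, 4, 5, 7}
Sat(recv ∨ ¬send) = {1, 3, 4, 5, 7}
Sat(send ∨ alarm) = {0, 2, 3, 5, 6}
Sat((recv ∨ ¬send) → (send ∨ alarm)) = {0, 2, 3, 5, 6}
EF ((recv ∨ ¬send) → (send ∨ alarm)): least fixpoint, start Z0 = {0, 2, 3, 5, 6}, add states with some successor in Z. Z1 = {0, 1, 2, 3, 4, 5, 6}; fixed.
Sat(EF ((recv ∨ ¬send) → (send ∨ alarm))) = {0, 1, 2, 3, 4, 5, 6}
0 ∈ Sat(EF ((recv ∨ ¬send) → (send ∨ alarm))) = {0, 1, 2, 3, 4, 5, 6}, so the formula holds at 0.

Yes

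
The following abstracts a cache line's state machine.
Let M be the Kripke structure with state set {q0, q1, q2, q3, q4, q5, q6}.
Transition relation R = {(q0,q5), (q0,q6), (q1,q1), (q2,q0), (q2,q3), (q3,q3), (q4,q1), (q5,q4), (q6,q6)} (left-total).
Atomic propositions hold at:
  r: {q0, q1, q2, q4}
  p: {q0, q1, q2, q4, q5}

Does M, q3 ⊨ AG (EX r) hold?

No

Sat(EX r) = {s : some successor in {q0, q1, q2, q4}} = {q1, q2, q4, q5}
AG (EX r): greatest fixpoint, start Z0 = {q1, q2, q4, q5}, keep only states in Sat with every successor in Z. Z1 = {q1, q4, q5}; fixed.
Sat(AG (EX r)) = {q1, q4, q5}
q3 ∉ Sat(AG (EX r)) = {q1, q4, q5}, so the formula does not hold at q3.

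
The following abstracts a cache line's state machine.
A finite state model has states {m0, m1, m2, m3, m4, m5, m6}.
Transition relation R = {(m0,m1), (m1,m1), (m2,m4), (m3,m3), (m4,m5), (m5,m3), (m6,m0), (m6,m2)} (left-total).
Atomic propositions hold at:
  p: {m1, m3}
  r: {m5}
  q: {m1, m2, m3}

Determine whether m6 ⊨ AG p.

No

AG p: greatest fixpoint, start Z0 = {m1, m3}, keep only states in Sat with every successor in Z. Already a fixed point.
Sat(AG p) = {m1, m3}
m6 ∉ Sat(AG p) = {m1, m3}, so the formula does not hold at m6.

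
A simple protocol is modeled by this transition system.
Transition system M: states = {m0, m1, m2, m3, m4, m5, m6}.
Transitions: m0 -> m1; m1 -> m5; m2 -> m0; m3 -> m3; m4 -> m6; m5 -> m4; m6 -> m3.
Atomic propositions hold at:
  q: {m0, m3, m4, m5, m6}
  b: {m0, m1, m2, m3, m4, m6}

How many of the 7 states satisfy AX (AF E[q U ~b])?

Sat(~b) = {m5}
E[q U ~b]: least fixpoint, start Z0 = Sat(~b) = {m5}, add states in Sat(q) with some successor in Z. Already a fixed point.
Sat(E[q U ~b]) = {m5}
AF E[q U ~b]: least fixpoint, start Z0 = {m5}, add states with every successor in Z. Z1 = {m1, m5}; Z2 = {m0, m1, m5}; Z3 = {m0, m1, m2, m5}; fixed.
Sat(AF E[q U ~b]) = {m0, m1, m2, m5}
Sat(AX (AF E[q U ~b])) = {s : every successor in {m0, m1, m2, m5}} = {m0, m1, m2}
|Sat(AX (AF E[q U ~b]))| = |{m0, m1, m2}| = 3.

3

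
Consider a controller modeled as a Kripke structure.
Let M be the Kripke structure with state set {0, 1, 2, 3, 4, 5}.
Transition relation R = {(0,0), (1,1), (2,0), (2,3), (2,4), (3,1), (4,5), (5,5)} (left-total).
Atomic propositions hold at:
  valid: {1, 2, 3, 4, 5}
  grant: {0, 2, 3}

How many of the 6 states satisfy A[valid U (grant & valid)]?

Sat(grant & valid) = {2, 3}
A[valid U (grant & valid)]: least fixpoint, start Z0 = Sat((grant & valid)) = {2, 3}, add states in Sat(valid) with every successor in Z. Already a fixed point.
Sat(A[valid U (grant & valid)]) = {2, 3}
|Sat(A[valid U (grant & valid)])| = |{2, 3}| = 2.

2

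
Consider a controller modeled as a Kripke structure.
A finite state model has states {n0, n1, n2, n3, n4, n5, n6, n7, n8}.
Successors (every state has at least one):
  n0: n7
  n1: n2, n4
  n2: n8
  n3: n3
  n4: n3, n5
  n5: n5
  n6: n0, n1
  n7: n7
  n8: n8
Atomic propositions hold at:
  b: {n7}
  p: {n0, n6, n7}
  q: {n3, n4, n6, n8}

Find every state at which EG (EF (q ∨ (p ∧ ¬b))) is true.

{n1, n2, n3, n4, n6, n8}

Sat(¬b) = {n0, n1, n2, n3, n4, n5, n6, n8}
Sat(p ∧ ¬b) = {n0, n6}
Sat(q ∨ (p ∧ ¬b)) = {n0, n3, n4, n6, n8}
EF (q ∨ (p ∧ ¬b)): least fixpoint, start Z0 = {n0, n3, n4, n6, n8}, add states with some successor in Z. Z1 = {n0, n1, n2, n3, n4, n6, n8}; fixed.
Sat(EF (q ∨ (p ∧ ¬b))) = {n0, n1, n2, n3, n4, n6, n8}
EG (EF (q ∨ (p ∧ ¬b))): greatest fixpoint, start Z0 = {n0, n1, n2, n3, n4, n6, n8}, keep only states in Sat with some successor in Z. Z1 = {n1, n2, n3, n4, n6, n8}; fixed.
Sat(EG (EF (q ∨ (p ∧ ¬b)))) = {n1, n2, n3, n4, n6, n8}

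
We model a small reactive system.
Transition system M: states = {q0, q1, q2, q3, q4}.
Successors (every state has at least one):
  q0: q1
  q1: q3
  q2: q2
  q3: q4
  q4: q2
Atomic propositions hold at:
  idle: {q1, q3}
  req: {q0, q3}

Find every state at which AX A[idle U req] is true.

A[idle U req]: least fixpoint, start Z0 = Sat(req) = {q0, q3}, add states in Sat(idle) with every successor in Z. Z1 = {q0, q1, q3}; fixed.
Sat(A[idle U req]) = {q0, q1, q3}
Sat(AX A[idle U req]) = {s : every successor in {q0, q1, q3}} = {q0, q1}

{q0, q1}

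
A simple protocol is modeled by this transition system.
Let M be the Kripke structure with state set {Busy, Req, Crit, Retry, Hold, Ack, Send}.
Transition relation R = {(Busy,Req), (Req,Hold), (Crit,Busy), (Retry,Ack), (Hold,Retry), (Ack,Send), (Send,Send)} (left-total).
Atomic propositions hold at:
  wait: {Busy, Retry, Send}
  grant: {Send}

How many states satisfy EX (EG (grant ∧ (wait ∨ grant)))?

2

Sat(wait ∨ grant) = {Busy, Retry, Send}
Sat(grant ∧ (wait ∨ grant)) = {Send}
EG (grant ∧ (wait ∨ grant)): greatest fixpoint, start Z0 = {Send}, keep only states in Sat with some successor in Z. Already a fixed point.
Sat(EG (grant ∧ (wait ∨ grant))) = {Send}
Sat(EX (EG (grant ∧ (wait ∨ grant)))) = {s : some successor in {Send}} = {Ack, Send}
|Sat(EX (EG (grant ∧ (wait ∨ grant))))| = |{Ack, Send}| = 2.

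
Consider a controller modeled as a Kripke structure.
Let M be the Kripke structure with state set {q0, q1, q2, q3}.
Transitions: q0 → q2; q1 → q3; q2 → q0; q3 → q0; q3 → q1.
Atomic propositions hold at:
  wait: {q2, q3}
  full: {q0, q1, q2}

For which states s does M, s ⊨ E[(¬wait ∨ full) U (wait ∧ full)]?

{q0, q2}

Sat(¬wait) = {q0, q1}
Sat(¬wait ∨ full) = {q0, q1, q2}
Sat(wait ∧ full) = {q2}
E[(¬wait ∨ full) U (wait ∧ full)]: least fixpoint, start Z0 = Sat((wait ∧ full)) = {q2}, add states in Sat(¬wait ∨ full) with some successor in Z. Z1 = {q0, q2}; fixed.
Sat(E[(¬wait ∨ full) U (wait ∧ full)]) = {q0, q2}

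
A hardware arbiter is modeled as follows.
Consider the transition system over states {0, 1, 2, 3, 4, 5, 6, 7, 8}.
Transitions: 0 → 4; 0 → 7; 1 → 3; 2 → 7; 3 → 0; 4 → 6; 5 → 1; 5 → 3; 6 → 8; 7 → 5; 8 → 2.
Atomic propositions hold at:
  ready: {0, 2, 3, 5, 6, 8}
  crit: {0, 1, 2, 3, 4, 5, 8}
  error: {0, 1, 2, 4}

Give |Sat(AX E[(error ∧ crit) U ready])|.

Sat(error ∧ crit) = {0, 1, 2, 4}
E[(error ∧ crit) U ready]: least fixpoint, start Z0 = Sat(ready) = {0, 2, 3, 5, 6, 8}, add states in Sat(error ∧ crit) with some successor in Z. Z1 = {0, 1, 2, 3, 4, 5, 6, 8}; fixed.
Sat(E[(error ∧ crit) U ready]) = {0, 1, 2, 3, 4, 5, 6, 8}
Sat(AX E[(error ∧ crit) U ready]) = {s : every successor in {0, 1, 2, 3, 4, 5, 6, 8}} = {1, 3, 4, 5, 6, 7, 8}
|Sat(AX E[(error ∧ crit) U ready])| = |{1, 3, 4, 5, 6, 7, 8}| = 7.

7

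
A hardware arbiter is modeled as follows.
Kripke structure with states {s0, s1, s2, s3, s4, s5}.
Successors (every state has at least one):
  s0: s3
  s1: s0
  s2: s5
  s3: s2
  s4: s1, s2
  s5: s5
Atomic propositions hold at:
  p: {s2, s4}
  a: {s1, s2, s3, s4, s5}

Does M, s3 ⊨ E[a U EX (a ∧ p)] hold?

Yes

Sat(a ∧ p) = {s2, s4}
Sat(EX (a ∧ p)) = {s : some successor in {s2, s4}} = {s3, s4}
E[a U EX (a ∧ p)]: least fixpoint, start Z0 = Sat(EX (a ∧ p)) = {s3, s4}, add states in Sat(a) with some successor in Z. Already a fixed point.
Sat(E[a U EX (a ∧ p)]) = {s3, s4}
s3 ∈ Sat(E[a U EX (a ∧ p)]) = {s3, s4}, so the formula holds at s3.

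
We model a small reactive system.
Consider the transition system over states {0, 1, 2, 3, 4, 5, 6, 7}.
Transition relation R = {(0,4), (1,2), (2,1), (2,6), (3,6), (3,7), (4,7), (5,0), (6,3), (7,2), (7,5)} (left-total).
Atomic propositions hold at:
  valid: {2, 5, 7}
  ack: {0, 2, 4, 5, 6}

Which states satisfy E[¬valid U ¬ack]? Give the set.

{0, 1, 3, 4, 6, 7}

Sat(¬valid) = {0, 1, 3, 4, 6}
Sat(¬ack) = {1, 3, 7}
E[¬valid U ¬ack]: least fixpoint, start Z0 = Sat(¬ack) = {1, 3, 7}, add states in Sat(¬valid) with some successor in Z. Z1 = {1, 3, 4, 6, 7}; Z2 = {0, 1, 3, 4, 6, 7}; fixed.
Sat(E[¬valid U ¬ack]) = {0, 1, 3, 4, 6, 7}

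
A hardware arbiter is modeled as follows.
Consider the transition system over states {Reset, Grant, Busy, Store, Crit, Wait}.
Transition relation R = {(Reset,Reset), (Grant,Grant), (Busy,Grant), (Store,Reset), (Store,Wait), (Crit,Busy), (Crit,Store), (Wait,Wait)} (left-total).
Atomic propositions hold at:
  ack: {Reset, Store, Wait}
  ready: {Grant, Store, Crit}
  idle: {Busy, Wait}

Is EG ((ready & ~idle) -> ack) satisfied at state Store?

Yes

Sat(~idle) = {Reset, Grant, Store, Crit}
Sat(ready & ~idle) = {Grant, Store, Crit}
Sat((ready & ~idle) -> ack) = {Reset, Busy, Store, Wait}
EG ((ready & ~idle) -> ack): greatest fixpoint, start Z0 = {Reset, Busy, Store, Wait}, keep only states in Sat with some successor in Z. Z1 = {Reset, Store, Wait}; fixed.
Sat(EG ((ready & ~idle) -> ack)) = {Reset, Store, Wait}
Store ∈ Sat(EG ((ready & ~idle) -> ack)) = {Reset, Store, Wait}, so the formula holds at Store.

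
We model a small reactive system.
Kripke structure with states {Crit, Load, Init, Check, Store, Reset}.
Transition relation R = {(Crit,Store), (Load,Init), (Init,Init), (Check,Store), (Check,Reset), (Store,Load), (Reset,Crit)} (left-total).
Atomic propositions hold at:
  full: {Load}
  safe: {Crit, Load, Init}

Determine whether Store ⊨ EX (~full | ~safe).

No

Sat(~full) = {Crit, Init, Check, Store, Reset}
Sat(~safe) = {Check, Store, Reset}
Sat(~full | ~safe) = {Crit, Init, Check, Store, Reset}
Sat(EX (~full | ~safe)) = {s : some successor in {Crit, Init, Check, Store, Reset}} = {Crit, Load, Init, Check, Reset}
Store ∉ Sat(EX (~full | ~safe)) = {Crit, Load, Init, Check, Reset}, so the formula does not hold at Store.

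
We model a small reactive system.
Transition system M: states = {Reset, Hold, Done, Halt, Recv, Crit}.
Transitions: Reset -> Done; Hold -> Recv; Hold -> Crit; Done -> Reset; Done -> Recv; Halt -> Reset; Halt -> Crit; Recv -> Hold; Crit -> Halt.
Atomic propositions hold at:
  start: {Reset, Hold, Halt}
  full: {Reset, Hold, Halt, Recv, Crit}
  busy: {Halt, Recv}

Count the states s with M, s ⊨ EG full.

EG full: greatest fixpoint, start Z0 = {Reset, Hold, Halt, Recv, Crit}, keep only states in Sat with some successor in Z. Z1 = {Hold, Halt, Recv, Crit}; fixed.
Sat(EG full) = {Hold, Halt, Recv, Crit}
|Sat(EG full)| = |{Hold, Halt, Recv, Crit}| = 4.

4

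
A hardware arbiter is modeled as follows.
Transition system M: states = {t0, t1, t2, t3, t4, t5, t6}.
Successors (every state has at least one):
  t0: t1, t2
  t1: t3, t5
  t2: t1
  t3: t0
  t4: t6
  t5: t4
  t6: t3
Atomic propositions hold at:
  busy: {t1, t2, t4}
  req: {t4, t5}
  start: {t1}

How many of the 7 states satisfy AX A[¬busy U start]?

1

Sat(¬busy) = {t0, t3, t5, t6}
A[¬busy U start]: least fixpoint, start Z0 = Sat(start) = {t1}, add states in Sat(¬busy) with every successor in Z. Already a fixed point.
Sat(A[¬busy U start]) = {t1}
Sat(AX A[¬busy U start]) = {s : every successor in {t1}} = {t2}
|Sat(AX A[¬busy U start])| = |{t2}| = 1.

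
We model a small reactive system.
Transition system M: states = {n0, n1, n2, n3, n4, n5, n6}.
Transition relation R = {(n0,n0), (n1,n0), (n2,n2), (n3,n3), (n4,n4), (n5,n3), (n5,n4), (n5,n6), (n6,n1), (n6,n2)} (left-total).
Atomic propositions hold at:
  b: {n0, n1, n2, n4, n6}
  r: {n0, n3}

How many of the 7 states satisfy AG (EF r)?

3

EF r: least fixpoint, start Z0 = {n0, n3}, add states with some successor in Z. Z1 = {n0, n1, n3, n5}; Z2 = {n0, n1, n3, n5, n6}; fixed.
Sat(EF r) = {n0, n1, n3, n5, n6}
AG (EF r): greatest fixpoint, start Z0 = {n0, n1, n3, n5, n6}, keep only states in Sat with every successor in Z. Z1 = {n0, n1, n3}; fixed.
Sat(AG (EF r)) = {n0, n1, n3}
|Sat(AG (EF r))| = |{n0, n1, n3}| = 3.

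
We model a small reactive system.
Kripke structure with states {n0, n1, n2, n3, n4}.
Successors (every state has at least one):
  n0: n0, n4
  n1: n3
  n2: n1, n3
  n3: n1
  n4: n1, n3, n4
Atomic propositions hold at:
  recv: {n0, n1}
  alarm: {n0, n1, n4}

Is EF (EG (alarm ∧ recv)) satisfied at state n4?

No

Sat(alarm ∧ recv) = {n0, n1}
EG (alarm ∧ recv): greatest fixpoint, start Z0 = {n0, n1}, keep only states in Sat with some successor in Z. Z1 = {n0}; fixed.
Sat(EG (alarm ∧ recv)) = {n0}
EF (EG (alarm ∧ recv)): least fixpoint, start Z0 = {n0}, add states with some successor in Z. Already a fixed point.
Sat(EF (EG (alarm ∧ recv))) = {n0}
n4 ∉ Sat(EF (EG (alarm ∧ recv))) = {n0}, so the formula does not hold at n4.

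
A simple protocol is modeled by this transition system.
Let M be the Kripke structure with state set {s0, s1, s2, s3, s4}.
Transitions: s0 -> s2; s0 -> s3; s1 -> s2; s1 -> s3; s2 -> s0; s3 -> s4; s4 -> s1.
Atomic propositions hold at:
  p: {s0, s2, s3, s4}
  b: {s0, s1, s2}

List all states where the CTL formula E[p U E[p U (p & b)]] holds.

{s0, s2}

Sat(p & b) = {s0, s2}
E[p U (p & b)]: least fixpoint, start Z0 = Sat((p & b)) = {s0, s2}, add states in Sat(p) with some successor in Z. Already a fixed point.
Sat(E[p U (p & b)]) = {s0, s2}
E[p U E[p U (p & b)]]: least fixpoint, start Z0 = Sat(E[p U (p & b)]) = {s0, s2}, add states in Sat(p) with some successor in Z. Already a fixed point.
Sat(E[p U E[p U (p & b)]]) = {s0, s2}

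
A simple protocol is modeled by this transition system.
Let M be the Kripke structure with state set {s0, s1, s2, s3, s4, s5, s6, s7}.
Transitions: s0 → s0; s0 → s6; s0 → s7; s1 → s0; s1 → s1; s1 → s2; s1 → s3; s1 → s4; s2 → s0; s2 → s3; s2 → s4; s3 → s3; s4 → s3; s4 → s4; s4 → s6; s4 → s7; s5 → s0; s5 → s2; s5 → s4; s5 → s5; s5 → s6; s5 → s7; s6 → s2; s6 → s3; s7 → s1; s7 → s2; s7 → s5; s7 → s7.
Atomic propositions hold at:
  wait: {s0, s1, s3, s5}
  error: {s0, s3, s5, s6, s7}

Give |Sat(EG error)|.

5

EG error: greatest fixpoint, start Z0 = {s0, s3, s5, s6, s7}, keep only states in Sat with some successor in Z. Already a fixed point.
Sat(EG error) = {s0, s3, s5, s6, s7}
|Sat(EG error)| = |{s0, s3, s5, s6, s7}| = 5.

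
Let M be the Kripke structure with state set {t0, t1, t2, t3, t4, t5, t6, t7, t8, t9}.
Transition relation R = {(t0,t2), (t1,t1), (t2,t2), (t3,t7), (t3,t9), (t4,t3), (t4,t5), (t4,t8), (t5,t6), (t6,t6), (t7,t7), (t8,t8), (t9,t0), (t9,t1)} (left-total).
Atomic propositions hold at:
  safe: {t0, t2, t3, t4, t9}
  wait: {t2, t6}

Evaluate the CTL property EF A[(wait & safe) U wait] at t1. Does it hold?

Sat(wait & safe) = {t2}
A[(wait & safe) U wait]: least fixpoint, start Z0 = Sat(wait) = {t2, t6}, add states in Sat(wait & safe) with every successor in Z. Already a fixed point.
Sat(A[(wait & safe) U wait]) = {t2, t6}
EF A[(wait & safe) U wait]: least fixpoint, start Z0 = {t2, t6}, add states with some successor in Z. Z1 = {t0, t2, t5, t6}; Z2 = {t0, t2, t4, t5, t6, t9}; Z3 = {t0, t2, t3, t4, t5, t6, t9}; fixed.
Sat(EF A[(wait & safe) U wait]) = {t0, t2, t3, t4, t5, t6, t9}
t1 ∉ Sat(EF A[(wait & safe) U wait]) = {t0, t2, t3, t4, t5, t6, t9}, so the formula does not hold at t1.

No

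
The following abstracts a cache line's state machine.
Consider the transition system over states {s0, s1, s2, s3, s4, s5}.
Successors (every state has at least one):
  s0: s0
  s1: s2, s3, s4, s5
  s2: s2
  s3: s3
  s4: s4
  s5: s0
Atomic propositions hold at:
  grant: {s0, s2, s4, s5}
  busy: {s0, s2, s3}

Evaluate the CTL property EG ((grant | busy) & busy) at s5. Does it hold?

Sat(grant | busy) = {s0, s2, s3, s4, s5}
Sat((grant | busy) & busy) = {s0, s2, s3}
EG ((grant | busy) & busy): greatest fixpoint, start Z0 = {s0, s2, s3}, keep only states in Sat with some successor in Z. Already a fixed point.
Sat(EG ((grant | busy) & busy)) = {s0, s2, s3}
s5 ∉ Sat(EG ((grant | busy) & busy)) = {s0, s2, s3}, so the formula does not hold at s5.

No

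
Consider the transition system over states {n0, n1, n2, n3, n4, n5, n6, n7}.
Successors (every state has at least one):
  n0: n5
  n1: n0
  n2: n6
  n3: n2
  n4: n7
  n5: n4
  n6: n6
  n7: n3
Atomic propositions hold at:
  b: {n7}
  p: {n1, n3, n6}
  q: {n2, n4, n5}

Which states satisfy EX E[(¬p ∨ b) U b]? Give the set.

Sat(¬p) = {n0, n2, n4, n5, n7}
Sat(¬p ∨ b) = {n0, n2, n4, n5, n7}
E[(¬p ∨ b) U b]: least fixpoint, start Z0 = Sat(b) = {n7}, add states in Sat(¬p ∨ b) with some successor in Z. Z1 = {n4, n7}; Z2 = {n4, n5, n7}; Z3 = {n0, n4, n5, n7}; fixed.
Sat(E[(¬p ∨ b) U b]) = {n0, n4, n5, n7}
Sat(EX E[(¬p ∨ b) U b]) = {s : some successor in {n0, n4, n5, n7}} = {n0, n1, n4, n5}

{n0, n1, n4, n5}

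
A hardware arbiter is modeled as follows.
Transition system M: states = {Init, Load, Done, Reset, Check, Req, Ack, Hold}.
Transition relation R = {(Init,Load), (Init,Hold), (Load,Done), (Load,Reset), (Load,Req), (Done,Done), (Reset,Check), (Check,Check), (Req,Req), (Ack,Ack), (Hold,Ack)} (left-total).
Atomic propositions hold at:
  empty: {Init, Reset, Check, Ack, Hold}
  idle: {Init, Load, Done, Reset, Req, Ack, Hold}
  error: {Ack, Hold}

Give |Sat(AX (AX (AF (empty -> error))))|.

Sat(empty -> error) = {Load, Done, Req, Ack, Hold}
AF (empty -> error): least fixpoint, start Z0 = {Load, Done, Req, Ack, Hold}, add states with every successor in Z. Z1 = {Init, Load, Done, Req, Ack, Hold}; fixed.
Sat(AF (empty -> error)) = {Init, Load, Done, Req, Ack, Hold}
Sat(AX (AF (empty -> error))) = {s : every successor in {Init, Load, Done, Req, Ack, Hold}} = {Init, Done, Req, Ack, Hold}
Sat(AX (AX (AF (empty -> error)))) = {s : every successor in {Init, Done, Req, Ack, Hold}} = {Done, Req, Ack, Hold}
|Sat(AX (AX (AF (empty -> error))))| = |{Done, Req, Ack, Hold}| = 4.

4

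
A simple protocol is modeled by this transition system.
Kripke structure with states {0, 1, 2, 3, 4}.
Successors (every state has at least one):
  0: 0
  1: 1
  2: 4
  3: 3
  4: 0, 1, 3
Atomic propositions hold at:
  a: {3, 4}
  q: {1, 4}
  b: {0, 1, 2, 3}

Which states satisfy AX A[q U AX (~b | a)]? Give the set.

{3}

Sat(~b) = {4}
Sat(~b | a) = {3, 4}
Sat(AX (~b | a)) = {s : every successor in {3, 4}} = {2, 3}
A[q U AX (~b | a)]: least fixpoint, start Z0 = Sat(AX (~b | a)) = {2, 3}, add states in Sat(q) with every successor in Z. Already a fixed point.
Sat(A[q U AX (~b | a)]) = {2, 3}
Sat(AX A[q U AX (~b | a)]) = {s : every successor in {2, 3}} = {3}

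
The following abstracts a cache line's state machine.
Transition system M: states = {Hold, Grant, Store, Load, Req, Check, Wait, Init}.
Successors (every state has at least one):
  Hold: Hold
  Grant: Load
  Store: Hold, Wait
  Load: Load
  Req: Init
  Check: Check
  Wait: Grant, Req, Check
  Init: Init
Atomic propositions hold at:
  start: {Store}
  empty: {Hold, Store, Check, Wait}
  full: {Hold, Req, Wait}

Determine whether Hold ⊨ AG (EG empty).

EG empty: greatest fixpoint, start Z0 = {Hold, Store, Check, Wait}, keep only states in Sat with some successor in Z. Already a fixed point.
Sat(EG empty) = {Hold, Store, Check, Wait}
AG (EG empty): greatest fixpoint, start Z0 = {Hold, Store, Check, Wait}, keep only states in Sat with every successor in Z. Z1 = {Hold, Store, Check}; Z2 = {Hold, Check}; fixed.
Sat(AG (EG empty)) = {Hold, Check}
Hold ∈ Sat(AG (EG empty)) = {Hold, Check}, so the formula holds at Hold.

Yes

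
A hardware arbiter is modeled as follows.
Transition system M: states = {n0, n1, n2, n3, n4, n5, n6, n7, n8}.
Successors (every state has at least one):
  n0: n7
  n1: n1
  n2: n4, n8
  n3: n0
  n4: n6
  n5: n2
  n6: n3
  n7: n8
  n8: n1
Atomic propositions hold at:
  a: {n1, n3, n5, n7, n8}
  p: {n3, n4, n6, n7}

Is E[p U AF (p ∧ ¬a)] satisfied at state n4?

Yes

Sat(¬a) = {n0, n2, n4, n6}
Sat(p ∧ ¬a) = {n4, n6}
AF (p ∧ ¬a): least fixpoint, start Z0 = {n4, n6}, add states with every successor in Z. Already a fixed point.
Sat(AF (p ∧ ¬a)) = {n4, n6}
E[p U AF (p ∧ ¬a)]: least fixpoint, start Z0 = Sat(AF (p ∧ ¬a)) = {n4, n6}, add states in Sat(p) with some successor in Z. Already a fixed point.
Sat(E[p U AF (p ∧ ¬a)]) = {n4, n6}
n4 ∈ Sat(E[p U AF (p ∧ ¬a)]) = {n4, n6}, so the formula holds at n4.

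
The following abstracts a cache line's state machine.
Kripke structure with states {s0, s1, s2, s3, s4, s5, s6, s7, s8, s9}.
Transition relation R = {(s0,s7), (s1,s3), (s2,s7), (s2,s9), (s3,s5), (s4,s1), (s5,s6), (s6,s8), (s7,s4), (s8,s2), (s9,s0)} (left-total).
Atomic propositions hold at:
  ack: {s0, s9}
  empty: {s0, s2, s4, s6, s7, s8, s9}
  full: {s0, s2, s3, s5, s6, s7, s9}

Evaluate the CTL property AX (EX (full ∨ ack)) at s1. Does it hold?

Yes

Sat(full ∨ ack) = {s0, s2, s3, s5, s6, s7, s9}
Sat(EX (full ∨ ack)) = {s : some successor in {s0, s2, s3, s5, s6, s7, s9}} = {s0, s1, s2, s3, s5, s8, s9}
Sat(AX (EX (full ∨ ack))) = {s : every successor in {s0, s1, s2, s3, s5, s8, s9}} = {s1, s3, s4, s6, s8, s9}
s1 ∈ Sat(AX (EX (full ∨ ack))) = {s1, s3, s4, s6, s8, s9}, so the formula holds at s1.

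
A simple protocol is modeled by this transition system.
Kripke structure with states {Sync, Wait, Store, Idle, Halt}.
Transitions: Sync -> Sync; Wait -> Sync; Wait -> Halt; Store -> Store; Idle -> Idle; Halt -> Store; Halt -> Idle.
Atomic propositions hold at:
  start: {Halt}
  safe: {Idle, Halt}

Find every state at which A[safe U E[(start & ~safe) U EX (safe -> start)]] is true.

Sat(~safe) = {Sync, Wait, Store}
Sat(start & ~safe) = ∅
Sat(safe -> start) = {Sync, Wait, Store, Halt}
Sat(EX (safe -> start)) = {s : some successor in {Sync, Wait, Store, Halt}} = {Sync, Wait, Store, Halt}
E[(start & ~safe) U EX (safe -> start)]: least fixpoint, start Z0 = Sat(EX (safe -> start)) = {Sync, Wait, Store, Halt}, add states in Sat(start & ~safe) with some successor in Z. Already a fixed point.
Sat(E[(start & ~safe) U EX (safe -> start)]) = {Sync, Wait, Store, Halt}
A[safe U E[(start & ~safe) U EX (safe -> start)]]: least fixpoint, start Z0 = Sat(E[(start & ~safe) U EX (safe -> start)]) = {Sync, Wait, Store, Halt}, add states in Sat(safe) with every successor in Z. Already a fixed point.
Sat(A[safe U E[(start & ~safe) U EX (safe -> start)]]) = {Sync, Wait, Store, Halt}

{Sync, Wait, Store, Halt}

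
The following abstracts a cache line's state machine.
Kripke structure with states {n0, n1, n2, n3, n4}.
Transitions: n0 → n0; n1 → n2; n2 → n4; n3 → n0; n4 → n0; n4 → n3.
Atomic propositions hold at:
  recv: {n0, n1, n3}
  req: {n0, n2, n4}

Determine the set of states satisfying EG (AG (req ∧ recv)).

Sat(req ∧ recv) = {n0}
AG (req ∧ recv): greatest fixpoint, start Z0 = {n0}, keep only states in Sat with every successor in Z. Already a fixed point.
Sat(AG (req ∧ recv)) = {n0}
EG (AG (req ∧ recv)): greatest fixpoint, start Z0 = {n0}, keep only states in Sat with some successor in Z. Already a fixed point.
Sat(EG (AG (req ∧ recv))) = {n0}

{n0}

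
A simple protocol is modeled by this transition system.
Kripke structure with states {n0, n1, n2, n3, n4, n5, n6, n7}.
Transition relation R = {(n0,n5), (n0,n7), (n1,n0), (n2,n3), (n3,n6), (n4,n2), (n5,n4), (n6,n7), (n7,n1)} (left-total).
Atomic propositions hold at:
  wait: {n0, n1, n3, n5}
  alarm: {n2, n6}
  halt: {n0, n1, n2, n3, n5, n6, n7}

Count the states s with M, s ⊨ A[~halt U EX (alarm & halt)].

2

Sat(~halt) = {n4}
Sat(alarm & halt) = {n2, n6}
Sat(EX (alarm & halt)) = {s : some successor in {n2, n6}} = {n3, n4}
A[~halt U EX (alarm & halt)]: least fixpoint, start Z0 = Sat(EX (alarm & halt)) = {n3, n4}, add states in Sat(~halt) with every successor in Z. Already a fixed point.
Sat(A[~halt U EX (alarm & halt)]) = {n3, n4}
|Sat(A[~halt U EX (alarm & halt)])| = |{n3, n4}| = 2.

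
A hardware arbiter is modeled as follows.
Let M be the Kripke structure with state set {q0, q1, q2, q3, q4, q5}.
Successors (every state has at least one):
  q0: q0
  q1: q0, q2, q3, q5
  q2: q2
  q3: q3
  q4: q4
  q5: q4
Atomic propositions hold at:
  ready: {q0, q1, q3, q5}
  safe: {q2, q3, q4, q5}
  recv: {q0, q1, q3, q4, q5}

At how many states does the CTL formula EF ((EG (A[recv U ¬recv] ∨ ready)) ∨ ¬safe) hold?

4

Sat(¬recv) = {q2}
A[recv U ¬recv]: least fixpoint, start Z0 = Sat(¬recv) = {q2}, add states in Sat(recv) with every successor in Z. Already a fixed point.
Sat(A[recv U ¬recv]) = {q2}
Sat(A[recv U ¬recv] ∨ ready) = {q0, q1, q2, q3, q5}
EG (A[recv U ¬recv] ∨ ready): greatest fixpoint, start Z0 = {q0, q1, q2, q3, q5}, keep only states in Sat with some successor in Z. Z1 = {q0, q1, q2, q3}; fixed.
Sat(EG (A[recv U ¬recv] ∨ ready)) = {q0, q1, q2, q3}
Sat(¬safe) = {q0, q1}
Sat((EG (A[recv U ¬recv] ∨ ready)) ∨ ¬safe) = {q0, q1, q2, q3}
EF ((EG (A[recv U ¬recv] ∨ ready)) ∨ ¬safe): least fixpoint, start Z0 = {q0, q1, q2, q3}, add states with some successor in Z. Already a fixed point.
Sat(EF ((EG (A[recv U ¬recv] ∨ ready)) ∨ ¬safe)) = {q0, q1, q2, q3}
|Sat(EF ((EG (A[recv U ¬recv] ∨ ready)) ∨ ¬safe))| = |{q0, q1, q2, q3}| = 4.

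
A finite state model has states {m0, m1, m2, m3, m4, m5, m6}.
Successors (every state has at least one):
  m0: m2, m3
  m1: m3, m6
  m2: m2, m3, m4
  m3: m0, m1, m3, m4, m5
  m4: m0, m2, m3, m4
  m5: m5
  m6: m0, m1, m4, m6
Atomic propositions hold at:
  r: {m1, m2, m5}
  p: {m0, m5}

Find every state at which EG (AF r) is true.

{m2, m5}

AF r: least fixpoint, start Z0 = {m1, m2, m5}, add states with every successor in Z. Already a fixed point.
Sat(AF r) = {m1, m2, m5}
EG (AF r): greatest fixpoint, start Z0 = {m1, m2, m5}, keep only states in Sat with some successor in Z. Z1 = {m2, m5}; fixed.
Sat(EG (AF r)) = {m2, m5}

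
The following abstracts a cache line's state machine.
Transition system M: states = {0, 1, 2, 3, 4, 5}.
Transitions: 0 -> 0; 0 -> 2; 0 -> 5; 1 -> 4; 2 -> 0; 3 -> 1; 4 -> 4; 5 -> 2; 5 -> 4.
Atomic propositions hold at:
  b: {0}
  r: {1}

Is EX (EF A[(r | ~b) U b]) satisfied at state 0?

Sat(~b) = {1, 2, 3, 4, 5}
Sat(r | ~b) = {1, 2, 3, 4, 5}
A[(r | ~b) U b]: least fixpoint, start Z0 = Sat(b) = {0}, add states in Sat(r | ~b) with every successor in Z. Z1 = {0, 2}; fixed.
Sat(A[(r | ~b) U b]) = {0, 2}
EF A[(r | ~b) U b]: least fixpoint, start Z0 = {0, 2}, add states with some successor in Z. Z1 = {0, 2, 5}; fixed.
Sat(EF A[(r | ~b) U b]) = {0, 2, 5}
Sat(EX (EF A[(r | ~b) U b])) = {s : some successor in {0, 2, 5}} = {0, 2, 5}
0 ∈ Sat(EX (EF A[(r | ~b) U b])) = {0, 2, 5}, so the formula holds at 0.

Yes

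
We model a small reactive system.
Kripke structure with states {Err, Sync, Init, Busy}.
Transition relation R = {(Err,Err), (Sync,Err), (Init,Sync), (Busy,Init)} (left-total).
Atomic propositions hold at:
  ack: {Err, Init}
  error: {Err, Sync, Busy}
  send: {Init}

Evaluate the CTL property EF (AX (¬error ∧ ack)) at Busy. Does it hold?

Sat(¬error) = {Init}
Sat(¬error ∧ ack) = {Init}
Sat(AX (¬error ∧ ack)) = {s : every successor in {Init}} = {Busy}
EF (AX (¬error ∧ ack)): least fixpoint, start Z0 = {Busy}, add states with some successor in Z. Already a fixed point.
Sat(EF (AX (¬error ∧ ack))) = {Busy}
Busy ∈ Sat(EF (AX (¬error ∧ ack))) = {Busy}, so the formula holds at Busy.

Yes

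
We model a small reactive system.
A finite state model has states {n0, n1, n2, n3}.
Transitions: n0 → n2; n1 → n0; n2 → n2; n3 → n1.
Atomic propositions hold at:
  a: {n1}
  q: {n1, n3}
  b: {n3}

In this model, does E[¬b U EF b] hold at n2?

No

Sat(¬b) = {n0, n1, n2}
EF b: least fixpoint, start Z0 = {n3}, add states with some successor in Z. Already a fixed point.
Sat(EF b) = {n3}
E[¬b U EF b]: least fixpoint, start Z0 = Sat(EF b) = {n3}, add states in Sat(¬b) with some successor in Z. Already a fixed point.
Sat(E[¬b U EF b]) = {n3}
n2 ∉ Sat(E[¬b U EF b]) = {n3}, so the formula does not hold at n2.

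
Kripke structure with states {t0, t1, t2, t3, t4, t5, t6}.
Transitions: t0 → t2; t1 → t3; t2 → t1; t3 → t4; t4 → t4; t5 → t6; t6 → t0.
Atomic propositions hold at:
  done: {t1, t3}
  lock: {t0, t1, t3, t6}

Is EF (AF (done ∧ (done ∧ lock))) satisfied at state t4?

Sat(done ∧ lock) = {t1, t3}
Sat(done ∧ (done ∧ lock)) = {t1, t3}
AF (done ∧ (done ∧ lock)): least fixpoint, start Z0 = {t1, t3}, add states with every successor in Z. Z1 = {t1, t2, t3}; Z2 = {t0, t1, t2, t3}; Z3 = {t0, t1, t2, t3, t6}; Z4 = {t0, t1, t2, t3, t5, t6}; fixed.
Sat(AF (done ∧ (done ∧ lock))) = {t0, t1, t2, t3, t5, t6}
EF (AF (done ∧ (done ∧ lock))): least fixpoint, start Z0 = {t0, t1, t2, t3, t5, t6}, add states with some successor in Z. Already a fixed point.
Sat(EF (AF (done ∧ (done ∧ lock)))) = {t0, t1, t2, t3, t5, t6}
t4 ∉ Sat(EF (AF (done ∧ (done ∧ lock)))) = {t0, t1, t2, t3, t5, t6}, so the formula does not hold at t4.

No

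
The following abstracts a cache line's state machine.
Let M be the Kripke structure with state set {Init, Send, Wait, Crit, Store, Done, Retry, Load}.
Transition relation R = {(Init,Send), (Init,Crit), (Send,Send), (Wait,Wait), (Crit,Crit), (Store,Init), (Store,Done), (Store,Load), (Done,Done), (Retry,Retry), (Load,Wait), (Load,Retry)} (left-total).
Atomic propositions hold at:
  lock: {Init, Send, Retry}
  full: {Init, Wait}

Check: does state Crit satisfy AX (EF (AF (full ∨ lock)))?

Sat(full ∨ lock) = {Init, Send, Wait, Retry}
AF (full ∨ lock): least fixpoint, start Z0 = {Init, Send, Wait, Retry}, add states with every successor in Z. Z1 = {Init, Send, Wait, Retry, Load}; fixed.
Sat(AF (full ∨ lock)) = {Init, Send, Wait, Retry, Load}
EF (AF (full ∨ lock)): least fixpoint, start Z0 = {Init, Send, Wait, Retry, Load}, add states with some successor in Z. Z1 = {Init, Send, Wait, Store, Retry, Load}; fixed.
Sat(EF (AF (full ∨ lock))) = {Init, Send, Wait, Store, Retry, Load}
Sat(AX (EF (AF (full ∨ lock)))) = {s : every successor in {Init, Send, Wait, Store, Retry, Load}} = {Send, Wait, Retry, Load}
Crit ∉ Sat(AX (EF (AF (full ∨ lock)))) = {Send, Wait, Retry, Load}, so the formula does not hold at Crit.

No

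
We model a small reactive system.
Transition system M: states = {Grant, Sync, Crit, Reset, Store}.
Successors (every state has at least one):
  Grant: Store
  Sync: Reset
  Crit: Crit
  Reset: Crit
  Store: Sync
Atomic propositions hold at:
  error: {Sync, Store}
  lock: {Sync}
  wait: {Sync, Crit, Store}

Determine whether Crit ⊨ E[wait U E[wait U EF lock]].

No

EF lock: least fixpoint, start Z0 = {Sync}, add states with some successor in Z. Z1 = {Sync, Store}; Z2 = {Grant, Sync, Store}; fixed.
Sat(EF lock) = {Grant, Sync, Store}
E[wait U EF lock]: least fixpoint, start Z0 = Sat(EF lock) = {Grant, Sync, Store}, add states in Sat(wait) with some successor in Z. Already a fixed point.
Sat(E[wait U EF lock]) = {Grant, Sync, Store}
E[wait U E[wait U EF lock]]: least fixpoint, start Z0 = Sat(E[wait U EF lock]) = {Grant, Sync, Store}, add states in Sat(wait) with some successor in Z. Already a fixed point.
Sat(E[wait U E[wait U EF lock]]) = {Grant, Sync, Store}
Crit ∉ Sat(E[wait U E[wait U EF lock]]) = {Grant, Sync, Store}, so the formula does not hold at Crit.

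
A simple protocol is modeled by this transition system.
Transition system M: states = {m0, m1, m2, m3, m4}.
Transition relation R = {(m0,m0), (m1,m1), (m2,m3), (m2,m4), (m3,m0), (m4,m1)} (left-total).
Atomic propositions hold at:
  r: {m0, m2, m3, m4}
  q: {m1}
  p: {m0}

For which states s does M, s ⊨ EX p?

Sat(EX p) = {s : some successor in {m0}} = {m0, m3}

{m0, m3}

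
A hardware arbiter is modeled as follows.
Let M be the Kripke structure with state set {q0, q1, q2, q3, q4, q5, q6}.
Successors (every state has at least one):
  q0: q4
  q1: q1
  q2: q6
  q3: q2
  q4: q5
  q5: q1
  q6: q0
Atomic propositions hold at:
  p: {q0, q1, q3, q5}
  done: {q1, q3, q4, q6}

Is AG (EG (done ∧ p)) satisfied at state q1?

Yes

Sat(done ∧ p) = {q1, q3}
EG (done ∧ p): greatest fixpoint, start Z0 = {q1, q3}, keep only states in Sat with some successor in Z. Z1 = {q1}; fixed.
Sat(EG (done ∧ p)) = {q1}
AG (EG (done ∧ p)): greatest fixpoint, start Z0 = {q1}, keep only states in Sat with every successor in Z. Already a fixed point.
Sat(AG (EG (done ∧ p))) = {q1}
q1 ∈ Sat(AG (EG (done ∧ p))) = {q1}, so the formula holds at q1.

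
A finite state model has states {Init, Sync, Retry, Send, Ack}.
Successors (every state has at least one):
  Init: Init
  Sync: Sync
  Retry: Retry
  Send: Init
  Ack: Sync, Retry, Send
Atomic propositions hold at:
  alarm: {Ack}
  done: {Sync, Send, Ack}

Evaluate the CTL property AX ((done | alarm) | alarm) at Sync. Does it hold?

Yes

Sat(done | alarm) = {Sync, Send, Ack}
Sat((done | alarm) | alarm) = {Sync, Send, Ack}
Sat(AX ((done | alarm) | alarm)) = {s : every successor in {Sync, Send, Ack}} = {Sync}
Sync ∈ Sat(AX ((done | alarm) | alarm)) = {Sync}, so the formula holds at Sync.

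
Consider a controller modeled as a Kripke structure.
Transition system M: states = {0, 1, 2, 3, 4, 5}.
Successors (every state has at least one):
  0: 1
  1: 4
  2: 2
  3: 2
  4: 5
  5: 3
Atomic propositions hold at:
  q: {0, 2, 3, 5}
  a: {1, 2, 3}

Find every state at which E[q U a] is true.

{0, 1, 2, 3, 5}

E[q U a]: least fixpoint, start Z0 = Sat(a) = {1, 2, 3}, add states in Sat(q) with some successor in Z. Z1 = {0, 1, 2, 3, 5}; fixed.
Sat(E[q U a]) = {0, 1, 2, 3, 5}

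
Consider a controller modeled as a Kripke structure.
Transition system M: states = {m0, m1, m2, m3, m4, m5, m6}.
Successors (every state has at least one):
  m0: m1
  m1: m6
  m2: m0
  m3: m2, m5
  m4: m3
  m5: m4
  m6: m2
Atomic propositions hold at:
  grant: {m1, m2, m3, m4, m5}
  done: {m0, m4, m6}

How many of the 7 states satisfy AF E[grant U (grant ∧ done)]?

3

Sat(grant ∧ done) = {m4}
E[grant U (grant ∧ done)]: least fixpoint, start Z0 = Sat((grant ∧ done)) = {m4}, add states in Sat(grant) with some successor in Z. Z1 = {m4, m5}; Z2 = {m3, m4, m5}; fixed.
Sat(E[grant U (grant ∧ done)]) = {m3, m4, m5}
AF E[grant U (grant ∧ done)]: least fixpoint, start Z0 = {m3, m4, m5}, add states with every successor in Z. Already a fixed point.
Sat(AF E[grant U (grant ∧ done)]) = {m3, m4, m5}
|Sat(AF E[grant U (grant ∧ done)])| = |{m3, m4, m5}| = 3.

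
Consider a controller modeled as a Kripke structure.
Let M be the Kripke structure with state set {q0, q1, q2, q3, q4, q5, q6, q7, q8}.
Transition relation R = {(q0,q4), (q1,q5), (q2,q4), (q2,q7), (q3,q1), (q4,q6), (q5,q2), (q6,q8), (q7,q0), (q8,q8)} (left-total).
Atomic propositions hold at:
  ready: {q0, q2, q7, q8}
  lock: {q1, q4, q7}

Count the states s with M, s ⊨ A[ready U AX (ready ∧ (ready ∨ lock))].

4

Sat(ready ∨ lock) = {q0, q1, q2, q4, q7, q8}
Sat(ready ∧ (ready ∨ lock)) = {q0, q2, q7, q8}
Sat(AX (ready ∧ (ready ∨ lock))) = {s : every successor in {q0, q2, q7, q8}} = {q5, q6, q7, q8}
A[ready U AX (ready ∧ (ready ∨ lock))]: least fixpoint, start Z0 = Sat(AX (ready ∧ (ready ∨ lock))) = {q5, q6, q7, q8}, add states in Sat(ready) with every successor in Z. Already a fixed point.
Sat(A[ready U AX (ready ∧ (ready ∨ lock))]) = {q5, q6, q7, q8}
|Sat(A[ready U AX (ready ∧ (ready ∨ lock))])| = |{q5, q6, q7, q8}| = 4.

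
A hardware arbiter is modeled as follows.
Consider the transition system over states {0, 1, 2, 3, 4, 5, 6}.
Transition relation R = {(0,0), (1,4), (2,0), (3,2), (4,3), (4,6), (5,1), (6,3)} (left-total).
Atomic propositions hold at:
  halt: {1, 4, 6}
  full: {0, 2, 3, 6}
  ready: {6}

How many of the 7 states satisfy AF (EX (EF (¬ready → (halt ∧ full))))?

3

Sat(¬ready) = {0, 1, 2, 3, 4, 5}
Sat(halt ∧ full) = {6}
Sat(¬ready → (halt ∧ full)) = {6}
EF (¬ready → (halt ∧ full)): least fixpoint, start Z0 = {6}, add states with some successor in Z. Z1 = {4, 6}; Z2 = {1, 4, 6}; Z3 = {1, 4, 5, 6}; fixed.
Sat(EF (¬ready → (halt ∧ full))) = {1, 4, 5, 6}
Sat(EX (EF (¬ready → (halt ∧ full)))) = {s : some successor in {1, 4, 5, 6}} = {1, 4, 5}
AF (EX (EF (¬ready → (halt ∧ full)))): least fixpoint, start Z0 = {1, 4, 5}, add states with every successor in Z. Already a fixed point.
Sat(AF (EX (EF (¬ready → (halt ∧ full))))) = {1, 4, 5}
|Sat(AF (EX (EF (¬ready → (halt ∧ full)))))| = |{1, 4, 5}| = 3.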